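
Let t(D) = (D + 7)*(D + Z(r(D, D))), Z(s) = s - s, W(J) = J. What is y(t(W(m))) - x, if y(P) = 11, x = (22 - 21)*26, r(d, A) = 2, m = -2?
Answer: -15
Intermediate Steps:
Z(s) = 0
t(D) = D*(7 + D) (t(D) = (D + 7)*(D + 0) = (7 + D)*D = D*(7 + D))
x = 26 (x = 1*26 = 26)
y(t(W(m))) - x = 11 - 1*26 = 11 - 26 = -15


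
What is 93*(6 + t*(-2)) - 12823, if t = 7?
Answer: -13567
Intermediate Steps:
93*(6 + t*(-2)) - 12823 = 93*(6 + 7*(-2)) - 12823 = 93*(6 - 14) - 12823 = 93*(-8) - 12823 = -744 - 12823 = -13567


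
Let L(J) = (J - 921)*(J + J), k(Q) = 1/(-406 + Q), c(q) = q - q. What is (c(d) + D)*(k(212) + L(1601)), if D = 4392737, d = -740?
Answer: 1855526543465343/194 ≈ 9.5646e+12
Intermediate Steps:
c(q) = 0
L(J) = 2*J*(-921 + J) (L(J) = (-921 + J)*(2*J) = 2*J*(-921 + J))
(c(d) + D)*(k(212) + L(1601)) = (0 + 4392737)*(1/(-406 + 212) + 2*1601*(-921 + 1601)) = 4392737*(1/(-194) + 2*1601*680) = 4392737*(-1/194 + 2177360) = 4392737*(422407839/194) = 1855526543465343/194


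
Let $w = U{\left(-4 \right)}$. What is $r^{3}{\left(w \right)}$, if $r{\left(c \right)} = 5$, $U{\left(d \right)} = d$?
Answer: $125$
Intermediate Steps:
$w = -4$
$r^{3}{\left(w \right)} = 5^{3} = 125$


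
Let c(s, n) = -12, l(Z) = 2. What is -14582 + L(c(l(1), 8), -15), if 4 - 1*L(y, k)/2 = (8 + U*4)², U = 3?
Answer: -15374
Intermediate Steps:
L(y, k) = -792 (L(y, k) = 8 - 2*(8 + 3*4)² = 8 - 2*(8 + 12)² = 8 - 2*20² = 8 - 2*400 = 8 - 800 = -792)
-14582 + L(c(l(1), 8), -15) = -14582 - 792 = -15374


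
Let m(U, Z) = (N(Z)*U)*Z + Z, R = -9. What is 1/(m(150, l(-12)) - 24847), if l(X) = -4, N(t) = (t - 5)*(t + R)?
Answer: -1/95051 ≈ -1.0521e-5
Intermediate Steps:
N(t) = (-9 + t)*(-5 + t) (N(t) = (t - 5)*(t - 9) = (-5 + t)*(-9 + t) = (-9 + t)*(-5 + t))
m(U, Z) = Z + U*Z*(45 + Z² - 14*Z) (m(U, Z) = ((45 + Z² - 14*Z)*U)*Z + Z = (U*(45 + Z² - 14*Z))*Z + Z = U*Z*(45 + Z² - 14*Z) + Z = Z + U*Z*(45 + Z² - 14*Z))
1/(m(150, l(-12)) - 24847) = 1/(-4*(1 + 150*(45 + (-4)² - 14*(-4))) - 24847) = 1/(-4*(1 + 150*(45 + 16 + 56)) - 24847) = 1/(-4*(1 + 150*117) - 24847) = 1/(-4*(1 + 17550) - 24847) = 1/(-4*17551 - 24847) = 1/(-70204 - 24847) = 1/(-95051) = -1/95051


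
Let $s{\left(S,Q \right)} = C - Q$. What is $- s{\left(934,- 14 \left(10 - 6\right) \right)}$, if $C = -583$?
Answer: $527$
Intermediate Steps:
$s{\left(S,Q \right)} = -583 - Q$
$- s{\left(934,- 14 \left(10 - 6\right) \right)} = - (-583 - - 14 \left(10 - 6\right)) = - (-583 - \left(-14\right) 4) = - (-583 - -56) = - (-583 + 56) = \left(-1\right) \left(-527\right) = 527$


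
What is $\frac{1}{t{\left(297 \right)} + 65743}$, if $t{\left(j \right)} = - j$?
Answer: $\frac{1}{65446} \approx 1.528 \cdot 10^{-5}$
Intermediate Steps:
$\frac{1}{t{\left(297 \right)} + 65743} = \frac{1}{\left(-1\right) 297 + 65743} = \frac{1}{-297 + 65743} = \frac{1}{65446}$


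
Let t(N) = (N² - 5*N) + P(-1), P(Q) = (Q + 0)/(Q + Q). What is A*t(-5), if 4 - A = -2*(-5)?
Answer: -303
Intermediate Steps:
P(Q) = ½ (P(Q) = Q/((2*Q)) = Q*(1/(2*Q)) = ½)
A = -6 (A = 4 - (-2)*(-5) = 4 - 1*10 = 4 - 10 = -6)
t(N) = ½ + N² - 5*N (t(N) = (N² - 5*N) + ½ = ½ + N² - 5*N)
A*t(-5) = -6*(½ + (-5)² - 5*(-5)) = -6*(½ + 25 + 25) = -6*101/2 = -303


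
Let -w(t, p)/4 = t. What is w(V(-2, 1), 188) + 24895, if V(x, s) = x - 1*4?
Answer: 24919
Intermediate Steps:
V(x, s) = -4 + x (V(x, s) = x - 4 = -4 + x)
w(t, p) = -4*t
w(V(-2, 1), 188) + 24895 = -4*(-4 - 2) + 24895 = -4*(-6) + 24895 = 24 + 24895 = 24919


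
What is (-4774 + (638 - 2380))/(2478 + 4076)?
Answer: -3258/3277 ≈ -0.99420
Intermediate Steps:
(-4774 + (638 - 2380))/(2478 + 4076) = (-4774 - 1742)/6554 = -6516*1/6554 = -3258/3277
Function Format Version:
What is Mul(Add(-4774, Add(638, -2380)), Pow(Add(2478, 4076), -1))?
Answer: Rational(-3258, 3277) ≈ -0.99420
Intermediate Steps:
Mul(Add(-4774, Add(638, -2380)), Pow(Add(2478, 4076), -1)) = Mul(Add(-4774, -1742), Pow(6554, -1)) = Mul(-6516, Rational(1, 6554)) = Rational(-3258, 3277)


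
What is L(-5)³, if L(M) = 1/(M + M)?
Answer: -1/1000 ≈ -0.0010000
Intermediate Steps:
L(M) = 1/(2*M)
L(-5)³ = ((½)/(-5))³ = ((½)*(-⅕))³ = (-⅒)³ = -1/1000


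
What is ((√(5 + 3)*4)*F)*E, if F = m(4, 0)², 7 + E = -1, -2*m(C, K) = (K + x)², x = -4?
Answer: -4096*√2 ≈ -5792.6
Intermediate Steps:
m(C, K) = -(-4 + K)²/2 (m(C, K) = -(K - 4)²/2 = -(-4 + K)²/2)
E = -8 (E = -7 - 1 = -8)
F = 64 (F = (-(-4 + 0)²/2)² = (-½*(-4)²)² = (-½*16)² = (-8)² = 64)
((√(5 + 3)*4)*F)*E = ((√(5 + 3)*4)*64)*(-8) = ((√8*4)*64)*(-8) = (((2*√2)*4)*64)*(-8) = ((8*√2)*64)*(-8) = (512*√2)*(-8) = -4096*√2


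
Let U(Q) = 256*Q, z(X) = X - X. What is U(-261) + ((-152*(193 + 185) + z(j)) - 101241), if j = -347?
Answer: -225513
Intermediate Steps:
z(X) = 0
U(-261) + ((-152*(193 + 185) + z(j)) - 101241) = 256*(-261) + ((-152*(193 + 185) + 0) - 101241) = -66816 + ((-152*378 + 0) - 101241) = -66816 + ((-57456 + 0) - 101241) = -66816 + (-57456 - 101241) = -66816 - 158697 = -225513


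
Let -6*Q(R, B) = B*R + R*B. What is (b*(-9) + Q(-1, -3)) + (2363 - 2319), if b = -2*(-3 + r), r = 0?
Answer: -11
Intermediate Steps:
Q(R, B) = -B*R/3 (Q(R, B) = -(B*R + R*B)/6 = -(B*R + B*R)/6 = -B*R/3)
b = 6 (b = -2*(-3 + 0) = -2*(-3) = 6)
(b*(-9) + Q(-1, -3)) + (2363 - 2319) = (6*(-9) - ⅓*(-3)*(-1)) + (2363 - 2319) = (-54 - 1) + 44 = -55 + 44 = -11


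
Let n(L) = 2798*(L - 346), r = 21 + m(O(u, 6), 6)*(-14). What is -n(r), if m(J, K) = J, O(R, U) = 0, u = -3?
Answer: 909350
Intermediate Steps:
r = 21 (r = 21 + 0*(-14) = 21 + 0 = 21)
n(L) = -968108 + 2798*L (n(L) = 2798*(-346 + L) = -968108 + 2798*L)
-n(r) = -(-968108 + 2798*21) = -(-968108 + 58758) = -1*(-909350) = 909350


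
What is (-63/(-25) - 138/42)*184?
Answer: -24656/175 ≈ -140.89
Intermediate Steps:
(-63/(-25) - 138/42)*184 = (-63*(-1/25) - 138*1/42)*184 = (63/25 - 23/7)*184 = -134/175*184 = -24656/175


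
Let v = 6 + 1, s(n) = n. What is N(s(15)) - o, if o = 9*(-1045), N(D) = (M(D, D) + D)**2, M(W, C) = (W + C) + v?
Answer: 12109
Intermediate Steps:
v = 7
M(W, C) = 7 + C + W (M(W, C) = (W + C) + 7 = (C + W) + 7 = 7 + C + W)
N(D) = (7 + 3*D)**2 (N(D) = ((7 + D + D) + D)**2 = ((7 + 2*D) + D)**2 = (7 + 3*D)**2)
o = -9405
N(s(15)) - o = (7 + 3*15)**2 - 1*(-9405) = (7 + 45)**2 + 9405 = 52**2 + 9405 = 2704 + 9405 = 12109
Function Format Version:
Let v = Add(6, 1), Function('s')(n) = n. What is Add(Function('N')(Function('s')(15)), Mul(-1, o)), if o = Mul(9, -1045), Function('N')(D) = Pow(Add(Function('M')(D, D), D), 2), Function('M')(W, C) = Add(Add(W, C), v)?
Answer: 12109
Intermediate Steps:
v = 7
Function('M')(W, C) = Add(7, C, W) (Function('M')(W, C) = Add(Add(W, C), 7) = Add(Add(C, W), 7) = Add(7, C, W))
Function('N')(D) = Pow(Add(7, Mul(3, D)), 2) (Function('N')(D) = Pow(Add(Add(7, D, D), D), 2) = Pow(Add(Add(7, Mul(2, D)), D), 2) = Pow(Add(7, Mul(3, D)), 2))
o = -9405
Add(Function('N')(Function('s')(15)), Mul(-1, o)) = Add(Pow(Add(7, Mul(3, 15)), 2), Mul(-1, -9405)) = Add(Pow(Add(7, 45), 2), 9405) = Add(Pow(52, 2), 9405) = Add(2704, 9405) = 12109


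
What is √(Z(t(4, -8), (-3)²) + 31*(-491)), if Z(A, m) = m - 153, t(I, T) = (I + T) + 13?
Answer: I*√15365 ≈ 123.96*I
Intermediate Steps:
t(I, T) = 13 + I + T
Z(A, m) = -153 + m
√(Z(t(4, -8), (-3)²) + 31*(-491)) = √((-153 + (-3)²) + 31*(-491)) = √((-153 + 9) - 15221) = √(-144 - 15221) = √(-15365) = I*√15365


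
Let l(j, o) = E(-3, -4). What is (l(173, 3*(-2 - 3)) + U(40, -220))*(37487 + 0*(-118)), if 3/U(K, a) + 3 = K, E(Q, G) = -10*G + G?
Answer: 50045145/37 ≈ 1.3526e+6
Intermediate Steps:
E(Q, G) = -9*G
U(K, a) = 3/(-3 + K)
l(j, o) = 36 (l(j, o) = -9*(-4) = 36)
(l(173, 3*(-2 - 3)) + U(40, -220))*(37487 + 0*(-118)) = (36 + 3/(-3 + 40))*(37487 + 0*(-118)) = (36 + 3/37)*(37487 + 0) = (36 + 3*(1/37))*37487 = (36 + 3/37)*37487 = (1335/37)*37487 = 50045145/37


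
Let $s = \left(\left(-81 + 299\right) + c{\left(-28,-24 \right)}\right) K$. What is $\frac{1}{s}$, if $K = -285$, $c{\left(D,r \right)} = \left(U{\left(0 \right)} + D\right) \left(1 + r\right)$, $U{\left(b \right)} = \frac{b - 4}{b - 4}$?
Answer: $- \frac{1}{239115} \approx -4.1821 \cdot 10^{-6}$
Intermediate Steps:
$U{\left(b \right)} = 1$ ($U{\left(b \right)} = \frac{-4 + b}{-4 + b} = 1$)
$c{\left(D,r \right)} = \left(1 + D\right) \left(1 + r\right)$
$s = -239115$ ($s = \left(\left(-81 + 299\right) - -621\right) \left(-285\right) = \left(218 + \left(1 - 28 - 24 + 672\right)\right) \left(-285\right) = \left(218 + 621\right) \left(-285\right) = 839 \left(-285\right) = -239115$)
$\frac{1}{s} = \frac{1}{-239115} = - \frac{1}{239115}$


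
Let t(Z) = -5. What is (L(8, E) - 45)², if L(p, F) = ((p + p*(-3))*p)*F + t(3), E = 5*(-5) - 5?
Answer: 14364100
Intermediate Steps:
E = -30 (E = -25 - 5 = -30)
L(p, F) = -5 - 2*F*p² (L(p, F) = ((p + p*(-3))*p)*F - 5 = ((p - 3*p)*p)*F - 5 = ((-2*p)*p)*F - 5 = (-2*p²)*F - 5 = -2*F*p² - 5 = -5 - 2*F*p²)
(L(8, E) - 45)² = ((-5 - 2*(-30)*8²) - 45)² = ((-5 - 2*(-30)*64) - 45)² = ((-5 + 3840) - 45)² = (3835 - 45)² = 3790² = 14364100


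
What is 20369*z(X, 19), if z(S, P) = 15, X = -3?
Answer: 305535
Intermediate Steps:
20369*z(X, 19) = 20369*15 = 305535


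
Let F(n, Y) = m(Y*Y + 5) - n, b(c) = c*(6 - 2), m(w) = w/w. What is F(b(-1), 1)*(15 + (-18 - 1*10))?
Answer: -65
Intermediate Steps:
m(w) = 1
b(c) = 4*c (b(c) = c*4 = 4*c)
F(n, Y) = 1 - n
F(b(-1), 1)*(15 + (-18 - 1*10)) = (1 - 4*(-1))*(15 + (-18 - 1*10)) = (1 - 1*(-4))*(15 + (-18 - 10)) = (1 + 4)*(15 - 28) = 5*(-13) = -65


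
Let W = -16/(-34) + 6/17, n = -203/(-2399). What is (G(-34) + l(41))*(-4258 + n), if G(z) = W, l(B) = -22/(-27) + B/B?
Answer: -80849993/7197 ≈ -11234.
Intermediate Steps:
n = 203/2399 (n = -203*(-1/2399) = 203/2399 ≈ 0.084619)
W = 14/17 (W = -16*(-1/34) + 6*(1/17) = 8/17 + 6/17 = 14/17 ≈ 0.82353)
l(B) = 49/27 (l(B) = -22*(-1/27) + 1 = 22/27 + 1 = 49/27)
G(z) = 14/17
(G(-34) + l(41))*(-4258 + n) = (14/17 + 49/27)*(-4258 + 203/2399) = (1211/459)*(-10214739/2399) = -80849993/7197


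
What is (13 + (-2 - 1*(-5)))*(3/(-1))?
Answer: -48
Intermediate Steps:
(13 + (-2 - 1*(-5)))*(3/(-1)) = (13 + (-2 + 5))*(3*(-1)) = (13 + 3)*(-3) = 16*(-3) = -48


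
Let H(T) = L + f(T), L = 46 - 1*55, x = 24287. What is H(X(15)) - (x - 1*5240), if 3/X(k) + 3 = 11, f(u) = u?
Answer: -152445/8 ≈ -19056.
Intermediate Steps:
X(k) = 3/8 (X(k) = 3/(-3 + 11) = 3/8)
L = -9 (L = 46 - 55 = -9)
H(T) = -9 + T
H(X(15)) - (x - 1*5240) = (-9 + 3/8) - (24287 - 1*5240) = -69/8 - (24287 - 5240) = -69/8 - 1*19047 = -69/8 - 19047 = -152445/8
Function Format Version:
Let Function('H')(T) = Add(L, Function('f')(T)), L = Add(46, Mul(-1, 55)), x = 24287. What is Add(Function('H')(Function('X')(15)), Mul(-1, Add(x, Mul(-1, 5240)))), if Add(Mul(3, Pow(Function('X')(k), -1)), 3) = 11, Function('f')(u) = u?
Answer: Rational(-152445, 8) ≈ -19056.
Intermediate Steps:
Function('X')(k) = Rational(3, 8) (Function('X')(k) = Mul(3, Pow(Add(-3, 11), -1)) = Mul(3, Pow(8, -1)) = Mul(3, Rational(1, 8)) = Rational(3, 8))
L = -9 (L = Add(46, -55) = -9)
Function('H')(T) = Add(-9, T)
Add(Function('H')(Function('X')(15)), Mul(-1, Add(x, Mul(-1, 5240)))) = Add(Add(-9, Rational(3, 8)), Mul(-1, Add(24287, Mul(-1, 5240)))) = Add(Rational(-69, 8), Mul(-1, Add(24287, -5240))) = Add(Rational(-69, 8), Mul(-1, 19047)) = Add(Rational(-69, 8), -19047) = Rational(-152445, 8)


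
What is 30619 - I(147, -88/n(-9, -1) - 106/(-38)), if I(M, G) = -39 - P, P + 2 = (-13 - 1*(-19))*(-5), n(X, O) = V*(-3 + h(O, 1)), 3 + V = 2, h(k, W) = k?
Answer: 30626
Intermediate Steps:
V = -1 (V = -3 + 2 = -1)
n(X, O) = 3 - O (n(X, O) = -(-3 + O) = 3 - O)
P = -32 (P = -2 + (-13 - 1*(-19))*(-5) = -2 + (-13 + 19)*(-5) = -2 + 6*(-5) = -2 - 30 = -32)
I(M, G) = -7 (I(M, G) = -39 - 1*(-32) = -39 + 32 = -7)
30619 - I(147, -88/n(-9, -1) - 106/(-38)) = 30619 - 1*(-7) = 30619 + 7 = 30626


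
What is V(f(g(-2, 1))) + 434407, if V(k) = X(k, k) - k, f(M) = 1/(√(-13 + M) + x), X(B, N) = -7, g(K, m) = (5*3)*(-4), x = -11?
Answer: 84273611/194 + I*√73/194 ≈ 4.344e+5 + 0.044041*I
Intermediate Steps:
g(K, m) = -60 (g(K, m) = 15*(-4) = -60)
f(M) = 1/(-11 + √(-13 + M)) (f(M) = 1/(√(-13 + M) - 11) = 1/(-11 + √(-13 + M)))
V(k) = -7 - k
V(f(g(-2, 1))) + 434407 = (-7 - 1/(-11 + √(-13 - 60))) + 434407 = (-7 - 1/(-11 + √(-73))) + 434407 = (-7 - 1/(-11 + I*√73)) + 434407 = 434400 - 1/(-11 + I*√73)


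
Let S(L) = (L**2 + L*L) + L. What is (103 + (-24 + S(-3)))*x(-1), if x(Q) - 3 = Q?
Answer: 188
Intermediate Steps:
S(L) = L + 2*L**2 (S(L) = (L**2 + L**2) + L = 2*L**2 + L = L + 2*L**2)
x(Q) = 3 + Q
(103 + (-24 + S(-3)))*x(-1) = (103 + (-24 - 3*(1 + 2*(-3))))*(3 - 1) = (103 + (-24 - 3*(1 - 6)))*2 = (103 + (-24 - 3*(-5)))*2 = (103 + (-24 + 15))*2 = (103 - 9)*2 = 94*2 = 188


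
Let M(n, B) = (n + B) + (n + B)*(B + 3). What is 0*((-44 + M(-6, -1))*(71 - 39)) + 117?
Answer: 117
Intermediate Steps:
M(n, B) = B + n + (3 + B)*(B + n) (M(n, B) = (B + n) + (B + n)*(3 + B) = (B + n) + (3 + B)*(B + n) = B + n + (3 + B)*(B + n))
0*((-44 + M(-6, -1))*(71 - 39)) + 117 = 0*((-44 + ((-1)**2 + 4*(-1) + 4*(-6) - 1*(-6)))*(71 - 39)) + 117 = 0*((-44 + (1 - 4 - 24 + 6))*32) + 117 = 0*((-44 - 21)*32) + 117 = 0*(-65*32) + 117 = 0*(-2080) + 117 = 0 + 117 = 117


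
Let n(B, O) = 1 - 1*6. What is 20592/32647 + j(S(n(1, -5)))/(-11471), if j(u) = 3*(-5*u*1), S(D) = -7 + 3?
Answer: 234252012/374493737 ≈ 0.62552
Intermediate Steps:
n(B, O) = -5 (n(B, O) = 1 - 6 = -5)
S(D) = -4
j(u) = -15*u (j(u) = 3*(-5*u) = -15*u)
20592/32647 + j(S(n(1, -5)))/(-11471) = 20592/32647 - 15*(-4)/(-11471) = 20592*(1/32647) + 60*(-1/11471) = 20592/32647 - 60/11471 = 234252012/374493737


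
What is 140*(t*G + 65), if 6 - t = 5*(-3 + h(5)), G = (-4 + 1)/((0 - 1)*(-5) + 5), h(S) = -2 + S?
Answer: 8848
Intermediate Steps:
G = -3/10 (G = -3/(-1*(-5) + 5) = -3/(5 + 5) = -3/10 ≈ -0.30000)
t = 6 (t = 6 - 5*(-3 + (-2 + 5)) = 6 - 5*(-3 + 3) = 6 - 5*0 = 6 - 1*0 = 6 + 0 = 6)
140*(t*G + 65) = 140*(6*(-3/10) + 65) = 140*(-9/5 + 65) = 140*(316/5) = 8848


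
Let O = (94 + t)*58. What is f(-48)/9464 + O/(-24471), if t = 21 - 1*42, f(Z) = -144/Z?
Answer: -39997163/231593544 ≈ -0.17270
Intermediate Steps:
t = -21 (t = 21 - 42 = -21)
O = 4234 (O = (94 - 21)*58 = 73*58 = 4234)
f(-48)/9464 + O/(-24471) = -144/(-48)/9464 + 4234/(-24471) = -144*(-1/48)*(1/9464) + 4234*(-1/24471) = 3*(1/9464) - 4234/24471 = 3/9464 - 4234/24471 = -39997163/231593544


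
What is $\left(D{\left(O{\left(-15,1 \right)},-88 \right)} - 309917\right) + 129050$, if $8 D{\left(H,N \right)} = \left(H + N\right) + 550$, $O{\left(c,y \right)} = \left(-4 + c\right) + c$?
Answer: $- \frac{361627}{2} \approx -1.8081 \cdot 10^{5}$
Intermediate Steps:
$O{\left(c,y \right)} = -4 + 2 c$
$D{\left(H,N \right)} = \frac{275}{4} + \frac{H}{8} + \frac{N}{8}$ ($D{\left(H,N \right)} = \frac{\left(H + N\right) + 550}{8} = \frac{550 + H + N}{8} = \frac{275}{4} + \frac{H}{8} + \frac{N}{8}$)
$\left(D{\left(O{\left(-15,1 \right)},-88 \right)} - 309917\right) + 129050 = \left(\left(\frac{275}{4} + \frac{-4 + 2 \left(-15\right)}{8} + \frac{1}{8} \left(-88\right)\right) - 309917\right) + 129050 = \left(\left(\frac{275}{4} + \frac{-4 - 30}{8} - 11\right) - 309917\right) + 129050 = \left(\left(\frac{275}{4} + \frac{1}{8} \left(-34\right) - 11\right) - 309917\right) + 129050 = \left(\left(\frac{275}{4} - \frac{17}{4} - 11\right) - 309917\right) + 129050 = \left(\frac{107}{2} - 309917\right) + 129050 = - \frac{619727}{2} + 129050 = - \frac{361627}{2}$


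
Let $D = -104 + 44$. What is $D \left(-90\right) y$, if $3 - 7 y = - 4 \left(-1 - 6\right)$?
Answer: $- \frac{135000}{7} \approx -19286.0$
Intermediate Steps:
$D = -60$
$y = - \frac{25}{7}$ ($y = \frac{3}{7} - \frac{\left(-4\right) \left(-1 - 6\right)}{7} = \frac{3}{7} - \frac{\left(-4\right) \left(-7\right)}{7} = \frac{3}{7} - 4 = - \frac{25}{7} \approx -3.5714$)
$D \left(-90\right) y = \left(-60\right) \left(-90\right) \left(- \frac{25}{7}\right) = 5400 \left(- \frac{25}{7}\right) = - \frac{135000}{7}$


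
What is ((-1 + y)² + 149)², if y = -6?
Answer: 39204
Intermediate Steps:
((-1 + y)² + 149)² = ((-1 - 6)² + 149)² = ((-7)² + 149)² = (49 + 149)² = 198² = 39204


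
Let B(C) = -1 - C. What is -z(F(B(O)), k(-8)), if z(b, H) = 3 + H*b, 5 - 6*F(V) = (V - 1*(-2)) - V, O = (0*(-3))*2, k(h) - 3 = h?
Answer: -½ ≈ -0.50000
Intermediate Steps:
k(h) = 3 + h
O = 0 (O = 0*2 = 0)
F(V) = ½ (F(V) = ⅚ - ((V - 1*(-2)) - V)/6 = ⅚ - ((V + 2) - V)/6 = ⅚ - ((2 + V) - V)/6 = ⅚ - ⅙*2 = ⅚ - ⅓ = ½)
-z(F(B(O)), k(-8)) = -(3 + (3 - 8)*(½)) = -(3 - 5*½) = -(3 - 5/2) = -1*½ = -½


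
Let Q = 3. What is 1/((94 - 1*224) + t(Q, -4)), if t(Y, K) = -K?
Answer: -1/126 ≈ -0.0079365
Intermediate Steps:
1/((94 - 1*224) + t(Q, -4)) = 1/((94 - 1*224) - 1*(-4)) = 1/((94 - 224) + 4) = 1/(-130 + 4) = 1/(-126) = -1/126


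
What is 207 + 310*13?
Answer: 4237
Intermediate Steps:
207 + 310*13 = 207 + 4030 = 4237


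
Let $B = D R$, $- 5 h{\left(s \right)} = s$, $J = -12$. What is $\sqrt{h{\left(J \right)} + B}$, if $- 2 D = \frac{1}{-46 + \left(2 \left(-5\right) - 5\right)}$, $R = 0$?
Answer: $\frac{2 \sqrt{15}}{5} \approx 1.5492$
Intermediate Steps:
$h{\left(s \right)} = - \frac{s}{5}$
$D = \frac{1}{122}$ ($D = - \frac{1}{2 \left(-46 + \left(2 \left(-5\right) - 5\right)\right)} = - \frac{1}{2 \left(-46 - 15\right)} = - \frac{1}{2 \left(-61\right)} = \left(- \frac{1}{2}\right) \left(- \frac{1}{61}\right) = \frac{1}{122} \approx 0.0081967$)
$B = 0$ ($B = \frac{1}{122} \cdot 0 = 0$)
$\sqrt{h{\left(J \right)} + B} = \sqrt{\left(- \frac{1}{5}\right) \left(-12\right) + 0} = \sqrt{\frac{12}{5} + 0} = \sqrt{\frac{12}{5}} = \frac{2 \sqrt{15}}{5}$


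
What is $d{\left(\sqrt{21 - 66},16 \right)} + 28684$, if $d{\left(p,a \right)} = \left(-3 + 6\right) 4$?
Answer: $28696$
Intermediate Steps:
$d{\left(p,a \right)} = 12$ ($d{\left(p,a \right)} = 3 \cdot 4 = 12$)
$d{\left(\sqrt{21 - 66},16 \right)} + 28684 = 12 + 28684 = 28696$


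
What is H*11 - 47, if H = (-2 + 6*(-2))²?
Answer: 2109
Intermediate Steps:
H = 196 (H = (-2 - 12)² = (-14)² = 196)
H*11 - 47 = 196*11 - 47 = 2156 - 47 = 2109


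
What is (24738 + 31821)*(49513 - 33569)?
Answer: 901776696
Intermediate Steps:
(24738 + 31821)*(49513 - 33569) = 56559*15944 = 901776696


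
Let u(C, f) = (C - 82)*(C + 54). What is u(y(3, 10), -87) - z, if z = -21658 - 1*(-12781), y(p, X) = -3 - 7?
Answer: 4829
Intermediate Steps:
y(p, X) = -10
z = -8877 (z = -21658 + 12781 = -8877)
u(C, f) = (-82 + C)*(54 + C)
u(y(3, 10), -87) - z = (-4428 + (-10)² - 28*(-10)) - 1*(-8877) = (-4428 + 100 + 280) + 8877 = -4048 + 8877 = 4829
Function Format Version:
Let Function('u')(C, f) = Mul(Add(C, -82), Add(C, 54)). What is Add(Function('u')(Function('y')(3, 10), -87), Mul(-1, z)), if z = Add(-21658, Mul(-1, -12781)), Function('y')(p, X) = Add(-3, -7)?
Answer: 4829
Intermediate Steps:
Function('y')(p, X) = -10
z = -8877 (z = Add(-21658, 12781) = -8877)
Function('u')(C, f) = Mul(Add(-82, C), Add(54, C))
Add(Function('u')(Function('y')(3, 10), -87), Mul(-1, z)) = Add(Add(-4428, Pow(-10, 2), Mul(-28, -10)), Mul(-1, -8877)) = Add(Add(-4428, 100, 280), 8877) = Add(-4048, 8877) = 4829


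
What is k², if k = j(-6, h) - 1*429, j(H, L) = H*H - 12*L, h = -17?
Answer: 35721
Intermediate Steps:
j(H, L) = H² - 12*L
k = -189 (k = ((-6)² - 12*(-17)) - 1*429 = (36 + 204) - 429 = 240 - 429 = -189)
k² = (-189)² = 35721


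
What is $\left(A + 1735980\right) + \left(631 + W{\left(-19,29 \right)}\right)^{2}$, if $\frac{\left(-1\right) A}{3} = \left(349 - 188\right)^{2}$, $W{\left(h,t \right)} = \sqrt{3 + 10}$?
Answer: $2056391 + 1262 \sqrt{13} \approx 2.0609 \cdot 10^{6}$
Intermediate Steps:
$W{\left(h,t \right)} = \sqrt{13}$
$A = -77763$ ($A = - 3 \left(349 - 188\right)^{2} = - 3 \cdot 161^{2} = \left(-3\right) 25921 = -77763$)
$\left(A + 1735980\right) + \left(631 + W{\left(-19,29 \right)}\right)^{2} = \left(-77763 + 1735980\right) + \left(631 + \sqrt{13}\right)^{2} = 1658217 + \left(631 + \sqrt{13}\right)^{2}$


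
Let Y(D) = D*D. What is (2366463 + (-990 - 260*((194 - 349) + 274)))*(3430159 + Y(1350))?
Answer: 12262505773247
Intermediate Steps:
Y(D) = D**2
(2366463 + (-990 - 260*((194 - 349) + 274)))*(3430159 + Y(1350)) = (2366463 + (-990 - 260*((194 - 349) + 274)))*(3430159 + 1350**2) = (2366463 + (-990 - 260*(-155 + 274)))*(3430159 + 1822500) = (2366463 + (-990 - 260*119))*5252659 = (2366463 + (-990 - 30940))*5252659 = (2366463 - 31930)*5252659 = 2334533*5252659 = 12262505773247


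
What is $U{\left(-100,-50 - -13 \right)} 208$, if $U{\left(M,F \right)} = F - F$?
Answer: $0$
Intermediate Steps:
$U{\left(M,F \right)} = 0$
$U{\left(-100,-50 - -13 \right)} 208 = 0 \cdot 208 = 0$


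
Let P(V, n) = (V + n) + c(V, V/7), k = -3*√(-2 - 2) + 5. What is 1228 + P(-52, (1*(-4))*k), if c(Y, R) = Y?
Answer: 1104 + 24*I ≈ 1104.0 + 24.0*I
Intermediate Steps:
k = 5 - 6*I (k = -6*I + 5 = 5 - 6*I ≈ 5.0 - 6.0*I)
P(V, n) = n + 2*V (P(V, n) = (V + n) + V = n + 2*V)
1228 + P(-52, (1*(-4))*k) = 1228 + ((1*(-4))*(5 - 6*I) + 2*(-52)) = 1228 + (-4*(5 - 6*I) - 104) = 1228 + ((-20 + 24*I) - 104) = 1228 + (-124 + 24*I) = 1104 + 24*I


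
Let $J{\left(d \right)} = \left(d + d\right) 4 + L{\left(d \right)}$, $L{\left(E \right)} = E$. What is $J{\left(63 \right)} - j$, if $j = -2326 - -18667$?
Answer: $-15774$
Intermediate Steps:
$j = 16341$ ($j = -2326 + 18667 = 16341$)
$J{\left(d \right)} = 9 d$ ($J{\left(d \right)} = \left(d + d\right) 4 + d = 2 d 4 + d = 8 d + d = 9 d$)
$J{\left(63 \right)} - j = 9 \cdot 63 - 16341 = 567 - 16341 = -15774$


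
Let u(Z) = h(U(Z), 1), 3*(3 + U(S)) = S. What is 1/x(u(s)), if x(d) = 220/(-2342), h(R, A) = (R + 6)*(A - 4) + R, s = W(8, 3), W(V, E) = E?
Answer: -1171/110 ≈ -10.645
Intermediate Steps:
s = 3
U(S) = -3 + S/3
h(R, A) = R + (-4 + A)*(6 + R) (h(R, A) = (6 + R)*(-4 + A) + R = (-4 + A)*(6 + R) + R = R + (-4 + A)*(6 + R))
u(Z) = -12 - 2*Z/3 (u(Z) = -24 - 3*(-3 + Z/3) + 6*1 + 1*(-3 + Z/3) = -24 + (9 - Z) + 6 + (-3 + Z/3) = -12 - 2*Z/3)
x(d) = -110/1171 (x(d) = 220*(-1/2342) = -110/1171)
1/x(u(s)) = 1/(-110/1171) = -1171/110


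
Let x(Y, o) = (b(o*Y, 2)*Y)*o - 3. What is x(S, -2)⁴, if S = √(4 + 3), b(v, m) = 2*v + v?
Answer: 43046721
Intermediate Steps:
b(v, m) = 3*v
S = √7 ≈ 2.6458
x(Y, o) = -3 + 3*Y²*o² (x(Y, o) = ((3*(o*Y))*Y)*o - 3 = ((3*(Y*o))*Y)*o - 3 = ((3*Y*o)*Y)*o - 3 = (3*o*Y²)*o - 3 = 3*Y²*o² - 3 = -3 + 3*Y²*o²)
x(S, -2)⁴ = (-3 + 3*(√7)²*(-2)²)⁴ = (-3 + 3*7*4)⁴ = (-3 + 84)⁴ = 81⁴ = 43046721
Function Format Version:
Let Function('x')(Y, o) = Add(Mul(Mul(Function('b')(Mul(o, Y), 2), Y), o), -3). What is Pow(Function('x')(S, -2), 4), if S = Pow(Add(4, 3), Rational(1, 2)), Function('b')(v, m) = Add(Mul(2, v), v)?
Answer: 43046721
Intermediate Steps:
Function('b')(v, m) = Mul(3, v)
S = Pow(7, Rational(1, 2)) ≈ 2.6458
Function('x')(Y, o) = Add(-3, Mul(3, Pow(Y, 2), Pow(o, 2))) (Function('x')(Y, o) = Add(Mul(Mul(Mul(3, Mul(o, Y)), Y), o), -3) = Add(Mul(Mul(Mul(3, Mul(Y, o)), Y), o), -3) = Add(Mul(Mul(Mul(3, Y, o), Y), o), -3) = Add(Mul(Mul(3, o, Pow(Y, 2)), o), -3) = Add(Mul(3, Pow(Y, 2), Pow(o, 2)), -3) = Add(-3, Mul(3, Pow(Y, 2), Pow(o, 2))))
Pow(Function('x')(S, -2), 4) = Pow(Add(-3, Mul(3, Pow(Pow(7, Rational(1, 2)), 2), Pow(-2, 2))), 4) = Pow(Add(-3, Mul(3, 7, 4)), 4) = Pow(Add(-3, 84), 4) = Pow(81, 4) = 43046721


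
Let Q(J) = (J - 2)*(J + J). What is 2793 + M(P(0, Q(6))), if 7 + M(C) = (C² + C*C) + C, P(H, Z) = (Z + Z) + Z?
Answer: 44402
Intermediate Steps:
Q(J) = 2*J*(-2 + J) (Q(J) = (-2 + J)*(2*J) = 2*J*(-2 + J))
P(H, Z) = 3*Z (P(H, Z) = 2*Z + Z = 3*Z)
M(C) = -7 + C + 2*C² (M(C) = -7 + ((C² + C*C) + C) = -7 + ((C² + C²) + C) = -7 + (2*C² + C) = -7 + (C + 2*C²) = -7 + C + 2*C²)
2793 + M(P(0, Q(6))) = 2793 + (-7 + 3*(2*6*(-2 + 6)) + 2*(3*(2*6*(-2 + 6)))²) = 2793 + (-7 + 3*(2*6*4) + 2*(3*(2*6*4))²) = 2793 + (-7 + 3*48 + 2*(3*48)²) = 2793 + (-7 + 144 + 2*144²) = 2793 + (-7 + 144 + 2*20736) = 2793 + (-7 + 144 + 41472) = 2793 + 41609 = 44402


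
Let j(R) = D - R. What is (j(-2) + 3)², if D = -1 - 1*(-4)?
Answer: 64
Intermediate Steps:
D = 3 (D = -1 + 4 = 3)
j(R) = 3 - R
(j(-2) + 3)² = ((3 - 1*(-2)) + 3)² = ((3 + 2) + 3)² = (5 + 3)² = 8² = 64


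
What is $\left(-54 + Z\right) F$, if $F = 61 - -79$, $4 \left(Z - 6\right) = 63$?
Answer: $-4515$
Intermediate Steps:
$Z = \frac{87}{4}$ ($Z = 6 + \frac{1}{4} \cdot 63 = 6 + \frac{63}{4} = \frac{87}{4} \approx 21.75$)
$F = 140$ ($F = 61 + 79 = 140$)
$\left(-54 + Z\right) F = \left(-54 + \frac{87}{4}\right) 140 = \left(- \frac{129}{4}\right) 140 = -4515$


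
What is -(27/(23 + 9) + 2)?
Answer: -91/32 ≈ -2.8438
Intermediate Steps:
-(27/(23 + 9) + 2) = -(27/32 + 2) = -1*91/32 = -91/32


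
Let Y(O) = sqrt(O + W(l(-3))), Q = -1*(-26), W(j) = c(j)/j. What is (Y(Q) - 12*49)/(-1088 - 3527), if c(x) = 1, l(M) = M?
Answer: 588/4615 - sqrt(231)/13845 ≈ 0.12631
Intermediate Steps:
W(j) = 1/j
Q = 26
Y(O) = sqrt(-1/3 + O) (Y(O) = sqrt(O + 1/(-3)) = sqrt(O - 1/3) = sqrt(-1/3 + O))
(Y(Q) - 12*49)/(-1088 - 3527) = (sqrt(-3 + 9*26)/3 - 12*49)/(-1088 - 3527) = (sqrt(-3 + 234)/3 - 588)/(-4615) = (sqrt(231)/3 - 588)*(-1/4615) = (-588 + sqrt(231)/3)*(-1/4615) = 588/4615 - sqrt(231)/13845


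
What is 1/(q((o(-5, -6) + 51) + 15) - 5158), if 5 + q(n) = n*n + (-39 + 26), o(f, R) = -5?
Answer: -1/1455 ≈ -0.00068729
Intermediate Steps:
q(n) = -18 + n**2 (q(n) = -5 + (n*n + (-39 + 26)) = -5 + (n**2 - 13) = -5 + (-13 + n**2) = -18 + n**2)
1/(q((o(-5, -6) + 51) + 15) - 5158) = 1/((-18 + ((-5 + 51) + 15)**2) - 5158) = 1/((-18 + (46 + 15)**2) - 5158) = 1/((-18 + 61**2) - 5158) = 1/((-18 + 3721) - 5158) = 1/(3703 - 5158) = 1/(-1455) = -1/1455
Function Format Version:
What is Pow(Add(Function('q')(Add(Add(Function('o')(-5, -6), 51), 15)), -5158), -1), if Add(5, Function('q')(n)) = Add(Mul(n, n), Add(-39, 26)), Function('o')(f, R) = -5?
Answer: Rational(-1, 1455) ≈ -0.00068729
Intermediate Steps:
Function('q')(n) = Add(-18, Pow(n, 2)) (Function('q')(n) = Add(-5, Add(Mul(n, n), Add(-39, 26))) = Add(-5, Add(Pow(n, 2), -13)) = Add(-5, Add(-13, Pow(n, 2))) = Add(-18, Pow(n, 2)))
Pow(Add(Function('q')(Add(Add(Function('o')(-5, -6), 51), 15)), -5158), -1) = Pow(Add(Add(-18, Pow(Add(Add(-5, 51), 15), 2)), -5158), -1) = Pow(Add(Add(-18, Pow(Add(46, 15), 2)), -5158), -1) = Pow(Add(Add(-18, Pow(61, 2)), -5158), -1) = Pow(Add(Add(-18, 3721), -5158), -1) = Pow(Add(3703, -5158), -1) = Pow(-1455, -1) = Rational(-1, 1455)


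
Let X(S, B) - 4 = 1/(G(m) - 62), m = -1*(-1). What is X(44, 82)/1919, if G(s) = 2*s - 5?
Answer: 259/124735 ≈ 0.0020764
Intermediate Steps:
m = 1
G(s) = -5 + 2*s
X(S, B) = 259/65 (X(S, B) = 4 + 1/((-5 + 2*1) - 62) = 4 + 1/((-5 + 2) - 62) = 4 + 1/(-3 - 62) = 4 + 1/(-65) = 4 - 1/65 = 259/65)
X(44, 82)/1919 = (259/65)/1919 = (259/65)*(1/1919) = 259/124735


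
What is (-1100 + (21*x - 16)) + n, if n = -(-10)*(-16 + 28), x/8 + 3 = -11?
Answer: -3348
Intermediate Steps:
x = -112 (x = -24 + 8*(-11) = -24 - 88 = -112)
n = 120 (n = -(-10)*12 = -1*(-120) = 120)
(-1100 + (21*x - 16)) + n = (-1100 + (21*(-112) - 16)) + 120 = (-1100 + (-2352 - 16)) + 120 = (-1100 - 2368) + 120 = -3468 + 120 = -3348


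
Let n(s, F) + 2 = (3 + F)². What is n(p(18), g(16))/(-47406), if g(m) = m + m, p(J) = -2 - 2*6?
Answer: -1223/47406 ≈ -0.025798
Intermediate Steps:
p(J) = -14 (p(J) = -2 - 12 = -14)
g(m) = 2*m
n(s, F) = -2 + (3 + F)²
n(p(18), g(16))/(-47406) = (-2 + (3 + 2*16)²)/(-47406) = (-2 + (3 + 32)²)*(-1/47406) = (-2 + 35²)*(-1/47406) = (-2 + 1225)*(-1/47406) = 1223*(-1/47406) = -1223/47406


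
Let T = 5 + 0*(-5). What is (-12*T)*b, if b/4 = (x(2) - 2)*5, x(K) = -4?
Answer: 7200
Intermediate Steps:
b = -120 (b = 4*((-4 - 2)*5) = 4*(-6*5) = 4*(-30) = -120)
T = 5 (T = 5 + 0 = 5)
(-12*T)*b = -12*5*(-120) = -60*(-120) = 7200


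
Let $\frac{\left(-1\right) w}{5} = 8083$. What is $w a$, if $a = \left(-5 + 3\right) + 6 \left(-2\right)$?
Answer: $565810$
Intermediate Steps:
$w = -40415$ ($w = \left(-5\right) 8083 = -40415$)
$a = -14$ ($a = -2 - 12 = -14$)
$w a = \left(-40415\right) \left(-14\right) = 565810$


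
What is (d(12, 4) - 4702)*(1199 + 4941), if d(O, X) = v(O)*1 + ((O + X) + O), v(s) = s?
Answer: -28624680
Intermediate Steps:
d(O, X) = X + 3*O (d(O, X) = O*1 + ((O + X) + O) = O + (X + 2*O) = X + 3*O)
(d(12, 4) - 4702)*(1199 + 4941) = ((4 + 3*12) - 4702)*(1199 + 4941) = ((4 + 36) - 4702)*6140 = (40 - 4702)*6140 = -4662*6140 = -28624680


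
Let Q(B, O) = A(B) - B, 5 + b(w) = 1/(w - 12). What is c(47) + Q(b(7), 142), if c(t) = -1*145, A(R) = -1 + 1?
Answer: -699/5 ≈ -139.80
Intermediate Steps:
b(w) = -5 + 1/(-12 + w) (b(w) = -5 + 1/(w - 12) = -5 + 1/(-12 + w))
A(R) = 0
c(t) = -145
Q(B, O) = -B (Q(B, O) = 0 - B = -B)
c(47) + Q(b(7), 142) = -145 - (61 - 5*7)/(-12 + 7) = -145 - (61 - 35)/(-5) = -145 - (-1)*26/5 = -145 - 1*(-26/5) = -145 + 26/5 = -699/5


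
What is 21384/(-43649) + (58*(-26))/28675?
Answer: -679008892/1251635075 ≈ -0.54250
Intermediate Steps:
21384/(-43649) + (58*(-26))/28675 = 21384*(-1/43649) - 1508*1/28675 = -21384/43649 - 1508/28675 = -679008892/1251635075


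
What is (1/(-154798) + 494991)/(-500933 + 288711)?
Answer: -76623616817/32851541156 ≈ -2.3324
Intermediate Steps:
(1/(-154798) + 494991)/(-500933 + 288711) = (-1/154798 + 494991)/(-212222) = (76623616817/154798)*(-1/212222) = -76623616817/32851541156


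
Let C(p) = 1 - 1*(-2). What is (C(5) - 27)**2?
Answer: 576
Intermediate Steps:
C(p) = 3 (C(p) = 1 + 2 = 3)
(C(5) - 27)**2 = (3 - 27)**2 = (-24)**2 = 576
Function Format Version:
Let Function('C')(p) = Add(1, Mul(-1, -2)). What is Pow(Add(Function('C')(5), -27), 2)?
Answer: 576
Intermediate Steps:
Function('C')(p) = 3 (Function('C')(p) = Add(1, 2) = 3)
Pow(Add(Function('C')(5), -27), 2) = Pow(Add(3, -27), 2) = Pow(-24, 2) = 576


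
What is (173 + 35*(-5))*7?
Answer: -14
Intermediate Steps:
(173 + 35*(-5))*7 = (173 - 175)*7 = -2*7 = -14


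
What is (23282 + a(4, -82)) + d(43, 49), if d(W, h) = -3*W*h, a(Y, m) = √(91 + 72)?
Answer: 16961 + √163 ≈ 16974.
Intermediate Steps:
a(Y, m) = √163
d(W, h) = -3*W*h
(23282 + a(4, -82)) + d(43, 49) = (23282 + √163) - 3*43*49 = (23282 + √163) - 6321 = 16961 + √163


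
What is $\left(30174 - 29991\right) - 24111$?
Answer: $-23928$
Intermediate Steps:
$\left(30174 - 29991\right) - 24111 = 183 - 24111 = -23928$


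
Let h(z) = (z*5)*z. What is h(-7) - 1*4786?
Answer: -4541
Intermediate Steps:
h(z) = 5*z**2 (h(z) = (5*z)*z = 5*z**2)
h(-7) - 1*4786 = 5*(-7)**2 - 1*4786 = 5*49 - 4786 = 245 - 4786 = -4541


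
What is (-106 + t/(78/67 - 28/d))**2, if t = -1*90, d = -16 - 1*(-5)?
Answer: 31707856489/1868689 ≈ 16968.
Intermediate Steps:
d = -11 (d = -16 + 5 = -11)
t = -90
(-106 + t/(78/67 - 28/d))**2 = (-106 - 90/(78/67 - 28/(-11)))**2 = (-106 - 90/(78*(1/67) - 28*(-1/11)))**2 = (-106 - 90/(78/67 + 28/11))**2 = (-106 - 90/2734/737)**2 = (-106 - 90*737/2734)**2 = (-106 - 33165/1367)**2 = (-178067/1367)**2 = 31707856489/1868689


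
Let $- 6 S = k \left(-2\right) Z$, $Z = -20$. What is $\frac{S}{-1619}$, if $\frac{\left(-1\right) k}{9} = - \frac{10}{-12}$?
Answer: $- \frac{50}{1619} \approx -0.030883$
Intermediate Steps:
$k = - \frac{15}{2}$ ($k = - 9 \left(- \frac{10}{-12}\right) = - 9 \left(\left(-10\right) \left(- \frac{1}{12}\right)\right) = \left(-9\right) \frac{5}{6} = - \frac{15}{2} \approx -7.5$)
$S = 50$ ($S = - \frac{\left(- \frac{15}{2}\right) \left(-2\right) \left(-20\right)}{6} = - \frac{15 \left(-20\right)}{6} = \left(- \frac{1}{6}\right) \left(-300\right) = 50$)
$\frac{S}{-1619} = \frac{50}{-1619} = 50 \left(- \frac{1}{1619}\right) = - \frac{50}{1619}$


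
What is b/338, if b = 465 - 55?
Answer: 205/169 ≈ 1.2130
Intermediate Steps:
b = 410
b/338 = 410/338 = 410*(1/338) = 205/169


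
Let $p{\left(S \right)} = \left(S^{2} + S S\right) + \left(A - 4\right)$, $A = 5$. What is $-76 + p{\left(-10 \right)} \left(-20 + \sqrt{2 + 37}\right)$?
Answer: $-4096 + 201 \sqrt{39} \approx -2840.8$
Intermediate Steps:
$p{\left(S \right)} = 1 + 2 S^{2}$ ($p{\left(S \right)} = \left(S^{2} + S S\right) + \left(5 - 4\right) = \left(S^{2} + S^{2}\right) + \left(5 - 4\right) = 2 S^{2} + 1 = 1 + 2 S^{2}$)
$-76 + p{\left(-10 \right)} \left(-20 + \sqrt{2 + 37}\right) = -76 + \left(1 + 2 \left(-10\right)^{2}\right) \left(-20 + \sqrt{2 + 37}\right) = -76 + \left(1 + 2 \cdot 100\right) \left(-20 + \sqrt{39}\right) = -76 + \left(1 + 200\right) \left(-20 + \sqrt{39}\right) = -76 + 201 \left(-20 + \sqrt{39}\right) = -76 - \left(4020 - 201 \sqrt{39}\right) = -4096 + 201 \sqrt{39}$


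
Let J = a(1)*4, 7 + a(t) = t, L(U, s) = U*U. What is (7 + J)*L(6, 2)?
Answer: -612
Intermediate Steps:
L(U, s) = U**2
a(t) = -7 + t
J = -24 (J = (-7 + 1)*4 = -6*4 = -24)
(7 + J)*L(6, 2) = (7 - 24)*6**2 = -17*36 = -612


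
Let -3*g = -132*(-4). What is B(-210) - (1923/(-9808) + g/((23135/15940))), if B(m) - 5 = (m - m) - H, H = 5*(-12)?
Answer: 8461853865/45381616 ≈ 186.46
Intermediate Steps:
H = -60
g = -176 (g = -(-44)*(-4) = -⅓*528 = -176)
B(m) = 65 (B(m) = 5 + ((m - m) - 1*(-60)) = 5 + (0 + 60) = 5 + 60 = 65)
B(-210) - (1923/(-9808) + g/((23135/15940))) = 65 - (1923/(-9808) - 176/(23135/15940)) = 65 - (1923*(-1/9808) - 176/(23135*(1/15940))) = 65 - (-1923/9808 - 176/4627/3188) = 65 - (-1923/9808 - 176*3188/4627) = 65 - (-1923/9808 - 561088/4627) = 65 - 1*(-5512048825/45381616) = 65 + 5512048825/45381616 = 8461853865/45381616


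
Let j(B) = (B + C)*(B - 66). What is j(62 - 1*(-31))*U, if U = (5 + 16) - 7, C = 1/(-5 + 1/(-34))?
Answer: 666498/19 ≈ 35079.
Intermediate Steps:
C = -34/171 (C = 1/(-5 - 1/34) = 1/(-171/34) = -34/171 ≈ -0.19883)
j(B) = (-66 + B)*(-34/171 + B) (j(B) = (B - 34/171)*(B - 66) = (-34/171 + B)*(-66 + B) = (-66 + B)*(-34/171 + B))
U = 14 (U = 21 - 7 = 14)
j(62 - 1*(-31))*U = (748/57 + (62 - 1*(-31))² - 11320*(62 - 1*(-31))/171)*14 = (748/57 + (62 + 31)² - 11320*(62 + 31)/171)*14 = (748/57 + 93² - 11320/171*93)*14 = (748/57 + 8649 - 350920/57)*14 = (47607/19)*14 = 666498/19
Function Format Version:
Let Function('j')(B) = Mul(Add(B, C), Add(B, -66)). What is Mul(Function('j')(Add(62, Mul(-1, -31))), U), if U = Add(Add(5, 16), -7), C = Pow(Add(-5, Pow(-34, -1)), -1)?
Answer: Rational(666498, 19) ≈ 35079.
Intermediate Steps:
C = Rational(-34, 171) (C = Pow(Add(-5, Rational(-1, 34)), -1) = Pow(Rational(-171, 34), -1) = Rational(-34, 171) ≈ -0.19883)
Function('j')(B) = Mul(Add(-66, B), Add(Rational(-34, 171), B)) (Function('j')(B) = Mul(Add(B, Rational(-34, 171)), Add(B, -66)) = Mul(Add(Rational(-34, 171), B), Add(-66, B)) = Mul(Add(-66, B), Add(Rational(-34, 171), B)))
U = 14 (U = Add(21, -7) = 14)
Mul(Function('j')(Add(62, Mul(-1, -31))), U) = Mul(Add(Rational(748, 57), Pow(Add(62, Mul(-1, -31)), 2), Mul(Rational(-11320, 171), Add(62, Mul(-1, -31)))), 14) = Mul(Add(Rational(748, 57), Pow(Add(62, 31), 2), Mul(Rational(-11320, 171), Add(62, 31))), 14) = Mul(Add(Rational(748, 57), Pow(93, 2), Mul(Rational(-11320, 171), 93)), 14) = Mul(Add(Rational(748, 57), 8649, Rational(-350920, 57)), 14) = Mul(Rational(47607, 19), 14) = Rational(666498, 19)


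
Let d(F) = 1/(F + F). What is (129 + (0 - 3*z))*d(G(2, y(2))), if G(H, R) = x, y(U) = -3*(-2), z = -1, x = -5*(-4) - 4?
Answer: 33/8 ≈ 4.1250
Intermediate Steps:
x = 16 (x = 20 - 4 = 16)
y(U) = 6
G(H, R) = 16
d(F) = 1/(2*F)
(129 + (0 - 3*z))*d(G(2, y(2))) = (129 + (0 - 3*(-1)))*((½)/16) = (129 + (0 + 3))*((½)*(1/16)) = (129 + 3)*(1/32) = 132*(1/32) = 33/8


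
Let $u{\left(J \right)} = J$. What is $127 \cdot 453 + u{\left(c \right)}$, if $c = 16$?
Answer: $57547$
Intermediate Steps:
$127 \cdot 453 + u{\left(c \right)} = 127 \cdot 453 + 16 = 57531 + 16 = 57547$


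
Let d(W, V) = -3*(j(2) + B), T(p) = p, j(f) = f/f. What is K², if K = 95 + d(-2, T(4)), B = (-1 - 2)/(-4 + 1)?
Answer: 7921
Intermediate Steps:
j(f) = 1
B = 1 (B = -3/(-3) = -3*(-⅓) = 1)
d(W, V) = -6 (d(W, V) = -3*(1 + 1) = -3*2 = -6)
K = 89 (K = 95 - 6 = 89)
K² = 89² = 7921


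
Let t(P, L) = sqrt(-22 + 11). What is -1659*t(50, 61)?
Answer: -1659*I*sqrt(11) ≈ -5502.3*I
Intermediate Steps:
t(P, L) = I*sqrt(11) (t(P, L) = sqrt(-11) = I*sqrt(11))
-1659*t(50, 61) = -1659*I*sqrt(11)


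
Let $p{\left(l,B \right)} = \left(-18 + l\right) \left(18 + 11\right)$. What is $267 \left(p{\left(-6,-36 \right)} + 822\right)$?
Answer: $33642$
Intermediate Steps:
$p{\left(l,B \right)} = -522 + 29 l$ ($p{\left(l,B \right)} = \left(-18 + l\right) 29 = -522 + 29 l$)
$267 \left(p{\left(-6,-36 \right)} + 822\right) = 267 \left(\left(-522 + 29 \left(-6\right)\right) + 822\right) = 267 \left(\left(-522 - 174\right) + 822\right) = 267 \left(-696 + 822\right) = 267 \cdot 126 = 33642$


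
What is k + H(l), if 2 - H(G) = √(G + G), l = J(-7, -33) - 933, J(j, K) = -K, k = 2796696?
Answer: 2796698 - 30*I*√2 ≈ 2.7967e+6 - 42.426*I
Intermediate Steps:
l = -900 (l = -1*(-33) - 933 = 33 - 933 = -900)
H(G) = 2 - √2*√G (H(G) = 2 - √(G + G) = 2 - √(2*G) = 2 - √2*√G)
k + H(l) = 2796696 + (2 - √2*√(-900)) = 2796696 + (2 - √2*30*I) = 2796696 + (2 - 30*I*√2) = 2796698 - 30*I*√2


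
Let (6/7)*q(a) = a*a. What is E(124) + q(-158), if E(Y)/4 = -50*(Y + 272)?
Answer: -150226/3 ≈ -50075.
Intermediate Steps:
q(a) = 7*a²/6 (q(a) = 7*(a*a)/6 = 7*a²/6)
E(Y) = -54400 - 200*Y (E(Y) = 4*(-50*(Y + 272)) = 4*(-50*(272 + Y)) = 4*(-13600 - 50*Y) = -54400 - 200*Y)
E(124) + q(-158) = (-54400 - 200*124) + (7/6)*(-158)² = (-54400 - 24800) + (7/6)*24964 = -79200 + 87374/3 = -150226/3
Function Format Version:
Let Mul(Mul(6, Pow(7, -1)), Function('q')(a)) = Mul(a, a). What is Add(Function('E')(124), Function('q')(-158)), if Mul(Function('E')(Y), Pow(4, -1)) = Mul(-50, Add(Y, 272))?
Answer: Rational(-150226, 3) ≈ -50075.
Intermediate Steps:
Function('q')(a) = Mul(Rational(7, 6), Pow(a, 2)) (Function('q')(a) = Mul(Rational(7, 6), Mul(a, a)) = Mul(Rational(7, 6), Pow(a, 2)))
Function('E')(Y) = Add(-54400, Mul(-200, Y)) (Function('E')(Y) = Mul(4, Mul(-50, Add(Y, 272))) = Mul(4, Mul(-50, Add(272, Y))) = Mul(4, Add(-13600, Mul(-50, Y))) = Add(-54400, Mul(-200, Y)))
Add(Function('E')(124), Function('q')(-158)) = Add(Add(-54400, Mul(-200, 124)), Mul(Rational(7, 6), Pow(-158, 2))) = Add(Add(-54400, -24800), Mul(Rational(7, 6), 24964)) = Add(-79200, Rational(87374, 3)) = Rational(-150226, 3)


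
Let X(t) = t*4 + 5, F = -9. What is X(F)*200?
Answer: -6200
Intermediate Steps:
X(t) = 5 + 4*t (X(t) = 4*t + 5 = 5 + 4*t)
X(F)*200 = (5 + 4*(-9))*200 = (5 - 36)*200 = -31*200 = -6200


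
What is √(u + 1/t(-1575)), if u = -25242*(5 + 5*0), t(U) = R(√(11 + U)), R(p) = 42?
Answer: I*√222634398/42 ≈ 355.26*I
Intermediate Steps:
t(U) = 42
u = -126210 (u = -25242*(5 + 0) = -25242*5 = -126210)
√(u + 1/t(-1575)) = √(-126210 + 1/42) = √(-5300819/42) = I*√222634398/42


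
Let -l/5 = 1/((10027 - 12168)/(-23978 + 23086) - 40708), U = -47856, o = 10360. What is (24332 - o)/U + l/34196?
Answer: -216851737205531/742746697923444 ≈ -0.29196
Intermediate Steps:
l = 892/7261879 (l = -5/((10027 - 12168)/(-23978 + 23086) - 40708) = -5/(-2141/(-892) - 40708) = -5/(-2141*(-1/892) - 40708) = -5/(2141/892 - 40708) = -5/(-36309395/892) = -5*(-892/36309395) = 892/7261879 ≈ 0.00012283)
(24332 - o)/U + l/34196 = (24332 - 1*10360)/(-47856) + (892/7261879)/34196 = (24332 - 10360)*(-1/47856) + (892/7261879)*(1/34196) = 13972*(-1/47856) + 223/62081803571 = -3493/11964 + 223/62081803571 = -216851737205531/742746697923444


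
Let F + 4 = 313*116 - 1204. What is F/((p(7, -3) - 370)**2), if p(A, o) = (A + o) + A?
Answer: 35100/128881 ≈ 0.27234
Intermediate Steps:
p(A, o) = o + 2*A
F = 35100 (F = -4 + (313*116 - 1204) = -4 + (36308 - 1204) = -4 + 35104 = 35100)
F/((p(7, -3) - 370)**2) = 35100/(((-3 + 2*7) - 370)**2) = 35100/(((-3 + 14) - 370)**2) = 35100/((11 - 370)**2) = 35100/((-359)**2) = 35100/128881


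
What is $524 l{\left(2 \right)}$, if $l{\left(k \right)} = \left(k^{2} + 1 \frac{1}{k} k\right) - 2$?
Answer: $1572$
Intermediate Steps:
$l{\left(k \right)} = -1 + k^{2}$ ($l{\left(k \right)} = \left(k^{2} + \frac{k}{k}\right) - 2 = \left(k^{2} + 1\right) - 2 = \left(1 + k^{2}\right) - 2 = -1 + k^{2}$)
$524 l{\left(2 \right)} = 524 \left(-1 + 2^{2}\right) = 524 \left(-1 + 4\right) = 524 \cdot 3 = 1572$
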